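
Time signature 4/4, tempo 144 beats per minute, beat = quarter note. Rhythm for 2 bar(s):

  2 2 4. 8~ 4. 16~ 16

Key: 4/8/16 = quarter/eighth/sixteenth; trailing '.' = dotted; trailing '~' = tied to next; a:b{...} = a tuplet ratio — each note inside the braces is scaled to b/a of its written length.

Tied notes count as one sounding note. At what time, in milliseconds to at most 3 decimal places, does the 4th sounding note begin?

note 4 onset = 11/2b = 2291.667ms

1. 0.0ms @ 0 + 833.333ms (2)
2. 833.333ms @ 2 + 833.333ms (2)
3. 1666.667ms @ 4 + 625.0ms (3/2)
4. 2291.667ms @ 11/2 + 833.333ms (2)
5. 3125.0ms @ 15/2 + 208.333ms (1/2)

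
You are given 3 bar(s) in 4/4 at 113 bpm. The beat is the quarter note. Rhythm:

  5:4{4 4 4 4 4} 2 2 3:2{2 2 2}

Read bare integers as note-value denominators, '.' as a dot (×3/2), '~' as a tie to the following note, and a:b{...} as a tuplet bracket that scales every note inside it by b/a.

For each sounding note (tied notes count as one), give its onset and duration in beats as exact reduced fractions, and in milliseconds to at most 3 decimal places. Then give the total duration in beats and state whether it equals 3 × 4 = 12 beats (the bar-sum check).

1) 0.0ms=0b +424.779ms=4/5b
2) 424.779ms=4/5b +424.779ms=4/5b
3) 849.558ms=8/5b +424.779ms=4/5b
4) 1274.336ms=12/5b +424.779ms=4/5b
5) 1699.115ms=16/5b +424.779ms=4/5b
6) 2123.894ms=4b +1061.947ms=2b
7) 3185.841ms=6b +1061.947ms=2b
8) 4247.788ms=8b +707.965ms=4/3b
9) 4955.752ms=28/3b +707.965ms=4/3b
10) 5663.717ms=32/3b +707.965ms=4/3b
Σ=12b of 12 (113bpm 4/4) — PASS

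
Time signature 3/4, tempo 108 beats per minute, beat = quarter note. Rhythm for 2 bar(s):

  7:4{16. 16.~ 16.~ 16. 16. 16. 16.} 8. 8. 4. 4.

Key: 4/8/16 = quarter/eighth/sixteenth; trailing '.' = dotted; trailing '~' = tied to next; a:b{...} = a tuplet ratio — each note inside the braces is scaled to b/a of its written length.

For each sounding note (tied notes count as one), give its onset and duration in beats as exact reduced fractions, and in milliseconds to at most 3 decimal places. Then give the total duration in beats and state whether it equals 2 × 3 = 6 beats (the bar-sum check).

1) 0.0ms=0b +119.048ms=3/14b
2) 119.048ms=3/14b +357.143ms=9/14b
3) 476.19ms=6/7b +119.048ms=3/14b
4) 595.238ms=15/14b +119.048ms=3/14b
5) 714.286ms=9/7b +119.048ms=3/14b
6) 833.333ms=3/2b +416.667ms=3/4b
7) 1250.0ms=9/4b +416.667ms=3/4b
8) 1666.667ms=3b +833.333ms=3/2b
9) 2500.0ms=9/2b +833.333ms=3/2b
Σ=6b of 6 (108bpm 3/4) — PASS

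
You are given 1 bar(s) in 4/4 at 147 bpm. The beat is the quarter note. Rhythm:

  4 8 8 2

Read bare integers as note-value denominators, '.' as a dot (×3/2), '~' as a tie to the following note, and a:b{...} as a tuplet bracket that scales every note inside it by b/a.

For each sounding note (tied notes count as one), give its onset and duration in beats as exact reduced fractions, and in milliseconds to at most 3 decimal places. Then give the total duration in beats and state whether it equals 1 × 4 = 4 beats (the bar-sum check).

1) 0.0ms=0b +408.163ms=1b
2) 408.163ms=1b +204.082ms=1/2b
3) 612.245ms=3/2b +204.082ms=1/2b
4) 816.327ms=2b +816.327ms=2b
Σ=4b of 4 (147bpm 4/4) — PASS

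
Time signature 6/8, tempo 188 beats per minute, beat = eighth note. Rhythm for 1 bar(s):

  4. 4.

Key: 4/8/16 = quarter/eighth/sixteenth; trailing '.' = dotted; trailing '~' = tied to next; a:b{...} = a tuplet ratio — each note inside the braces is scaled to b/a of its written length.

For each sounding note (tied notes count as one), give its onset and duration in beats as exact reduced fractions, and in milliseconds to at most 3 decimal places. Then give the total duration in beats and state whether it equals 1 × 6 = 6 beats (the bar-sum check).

1) 0.0ms=0b +957.447ms=3b
2) 957.447ms=3b +957.447ms=3b
Σ=6b of 6 (188bpm 6/8) — PASS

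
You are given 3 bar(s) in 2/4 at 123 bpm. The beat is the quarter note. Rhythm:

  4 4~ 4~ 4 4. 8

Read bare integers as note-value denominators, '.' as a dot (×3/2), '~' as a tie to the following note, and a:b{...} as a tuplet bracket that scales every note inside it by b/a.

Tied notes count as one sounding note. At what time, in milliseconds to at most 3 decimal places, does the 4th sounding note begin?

note 4 onset = 11/2b = 2682.927ms

1. 0.0ms @ 0 + 487.805ms (1)
2. 487.805ms @ 1 + 1463.415ms (3)
3. 1951.22ms @ 4 + 731.707ms (3/2)
4. 2682.927ms @ 11/2 + 243.902ms (1/2)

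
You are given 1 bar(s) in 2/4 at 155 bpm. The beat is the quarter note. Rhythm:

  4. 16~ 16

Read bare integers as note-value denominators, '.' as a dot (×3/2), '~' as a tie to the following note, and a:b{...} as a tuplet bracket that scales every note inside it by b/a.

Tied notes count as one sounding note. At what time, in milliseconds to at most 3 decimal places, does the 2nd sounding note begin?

1. 0.0ms @ 0 + 580.645ms (3/2)
2. 580.645ms @ 3/2 + 193.548ms (1/2)

note 2 onset = 3/2b = 580.645ms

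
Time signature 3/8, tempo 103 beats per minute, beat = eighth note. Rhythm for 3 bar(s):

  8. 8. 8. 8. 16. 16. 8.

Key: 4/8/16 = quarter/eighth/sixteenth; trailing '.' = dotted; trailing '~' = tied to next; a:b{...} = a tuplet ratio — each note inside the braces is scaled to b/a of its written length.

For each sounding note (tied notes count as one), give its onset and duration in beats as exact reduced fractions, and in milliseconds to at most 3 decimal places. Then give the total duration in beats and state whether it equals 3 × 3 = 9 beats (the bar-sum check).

1) 0.0ms=0b +873.786ms=3/2b
2) 873.786ms=3/2b +873.786ms=3/2b
3) 1747.573ms=3b +873.786ms=3/2b
4) 2621.359ms=9/2b +873.786ms=3/2b
5) 3495.146ms=6b +436.893ms=3/4b
6) 3932.039ms=27/4b +436.893ms=3/4b
7) 4368.932ms=15/2b +873.786ms=3/2b
Σ=9b of 9 (103bpm 3/8) — PASS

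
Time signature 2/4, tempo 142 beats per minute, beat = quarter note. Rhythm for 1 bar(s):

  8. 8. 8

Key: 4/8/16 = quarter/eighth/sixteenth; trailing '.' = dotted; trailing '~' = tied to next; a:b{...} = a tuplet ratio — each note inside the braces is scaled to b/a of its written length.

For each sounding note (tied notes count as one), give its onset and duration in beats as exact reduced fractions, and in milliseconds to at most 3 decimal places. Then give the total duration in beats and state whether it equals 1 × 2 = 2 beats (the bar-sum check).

1) 0.0ms=0b +316.901ms=3/4b
2) 316.901ms=3/4b +316.901ms=3/4b
3) 633.803ms=3/2b +211.268ms=1/2b
Σ=2b of 2 (142bpm 2/4) — PASS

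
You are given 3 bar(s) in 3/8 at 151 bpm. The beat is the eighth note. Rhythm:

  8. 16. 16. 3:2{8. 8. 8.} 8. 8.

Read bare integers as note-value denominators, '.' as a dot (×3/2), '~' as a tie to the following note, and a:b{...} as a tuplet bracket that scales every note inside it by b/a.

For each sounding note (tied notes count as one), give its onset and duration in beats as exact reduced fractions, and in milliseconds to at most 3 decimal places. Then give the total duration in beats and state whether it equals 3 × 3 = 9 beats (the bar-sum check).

1) 0.0ms=0b +596.026ms=3/2b
2) 596.026ms=3/2b +298.013ms=3/4b
3) 894.04ms=9/4b +298.013ms=3/4b
4) 1192.053ms=3b +397.351ms=1b
5) 1589.404ms=4b +397.351ms=1b
6) 1986.755ms=5b +397.351ms=1b
7) 2384.106ms=6b +596.026ms=3/2b
8) 2980.132ms=15/2b +596.026ms=3/2b
Σ=9b of 9 (151bpm 3/8) — PASS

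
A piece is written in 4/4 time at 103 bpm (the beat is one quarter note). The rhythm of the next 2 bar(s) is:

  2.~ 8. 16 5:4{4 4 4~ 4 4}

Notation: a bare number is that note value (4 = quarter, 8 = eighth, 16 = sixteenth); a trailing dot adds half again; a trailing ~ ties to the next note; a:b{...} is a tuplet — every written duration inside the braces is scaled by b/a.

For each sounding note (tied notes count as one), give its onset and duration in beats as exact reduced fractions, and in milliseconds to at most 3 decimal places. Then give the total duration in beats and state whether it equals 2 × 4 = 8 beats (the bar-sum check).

1) 0.0ms=0b +2184.466ms=15/4b
2) 2184.466ms=15/4b +145.631ms=1/4b
3) 2330.097ms=4b +466.019ms=4/5b
4) 2796.117ms=24/5b +466.019ms=4/5b
5) 3262.136ms=28/5b +932.039ms=8/5b
6) 4194.175ms=36/5b +466.019ms=4/5b
Σ=8b of 8 (103bpm 4/4) — PASS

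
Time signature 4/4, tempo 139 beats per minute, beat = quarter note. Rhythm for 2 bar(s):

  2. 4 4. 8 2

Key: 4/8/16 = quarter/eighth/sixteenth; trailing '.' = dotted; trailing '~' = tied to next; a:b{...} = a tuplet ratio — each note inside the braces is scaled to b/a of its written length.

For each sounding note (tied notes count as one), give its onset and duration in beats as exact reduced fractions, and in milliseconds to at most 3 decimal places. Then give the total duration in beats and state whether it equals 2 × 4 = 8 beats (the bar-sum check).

1) 0.0ms=0b +1294.964ms=3b
2) 1294.964ms=3b +431.655ms=1b
3) 1726.619ms=4b +647.482ms=3/2b
4) 2374.101ms=11/2b +215.827ms=1/2b
5) 2589.928ms=6b +863.309ms=2b
Σ=8b of 8 (139bpm 4/4) — PASS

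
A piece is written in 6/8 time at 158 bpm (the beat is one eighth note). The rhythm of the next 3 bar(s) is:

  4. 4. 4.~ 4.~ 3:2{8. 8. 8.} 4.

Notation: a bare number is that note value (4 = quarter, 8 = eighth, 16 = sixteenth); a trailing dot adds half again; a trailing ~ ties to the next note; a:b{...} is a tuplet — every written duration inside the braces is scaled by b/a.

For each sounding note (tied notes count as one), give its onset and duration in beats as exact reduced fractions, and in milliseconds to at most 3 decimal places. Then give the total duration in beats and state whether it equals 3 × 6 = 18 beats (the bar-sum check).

1) 0.0ms=0b +1139.241ms=3b
2) 1139.241ms=3b +1139.241ms=3b
3) 2278.481ms=6b +2658.228ms=7b
4) 4936.709ms=13b +379.747ms=1b
5) 5316.456ms=14b +379.747ms=1b
6) 5696.203ms=15b +1139.241ms=3b
Σ=18b of 18 (158bpm 6/8) — PASS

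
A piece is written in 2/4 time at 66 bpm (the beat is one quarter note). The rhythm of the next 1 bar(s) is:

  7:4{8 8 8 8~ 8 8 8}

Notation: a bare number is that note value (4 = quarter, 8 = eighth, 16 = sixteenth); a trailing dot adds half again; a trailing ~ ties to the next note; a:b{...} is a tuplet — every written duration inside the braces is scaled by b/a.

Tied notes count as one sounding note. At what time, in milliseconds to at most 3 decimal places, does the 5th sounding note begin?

1. 0.0ms @ 0 + 259.74ms (2/7)
2. 259.74ms @ 2/7 + 259.74ms (2/7)
3. 519.481ms @ 4/7 + 259.74ms (2/7)
4. 779.221ms @ 6/7 + 519.481ms (4/7)
5. 1298.701ms @ 10/7 + 259.74ms (2/7)
6. 1558.442ms @ 12/7 + 259.74ms (2/7)

note 5 onset = 10/7b = 1298.701ms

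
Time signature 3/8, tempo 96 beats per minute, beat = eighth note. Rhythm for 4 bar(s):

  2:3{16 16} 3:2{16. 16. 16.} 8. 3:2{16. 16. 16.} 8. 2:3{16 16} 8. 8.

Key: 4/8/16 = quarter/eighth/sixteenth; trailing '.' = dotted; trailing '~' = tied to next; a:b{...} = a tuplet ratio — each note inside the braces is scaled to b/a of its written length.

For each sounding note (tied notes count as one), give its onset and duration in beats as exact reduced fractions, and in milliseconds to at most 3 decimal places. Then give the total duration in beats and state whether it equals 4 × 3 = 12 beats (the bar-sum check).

1) 0.0ms=0b +468.75ms=3/4b
2) 468.75ms=3/4b +468.75ms=3/4b
3) 937.5ms=3/2b +312.5ms=1/2b
4) 1250.0ms=2b +312.5ms=1/2b
5) 1562.5ms=5/2b +312.5ms=1/2b
6) 1875.0ms=3b +937.5ms=3/2b
7) 2812.5ms=9/2b +312.5ms=1/2b
8) 3125.0ms=5b +312.5ms=1/2b
9) 3437.5ms=11/2b +312.5ms=1/2b
10) 3750.0ms=6b +937.5ms=3/2b
11) 4687.5ms=15/2b +468.75ms=3/4b
12) 5156.25ms=33/4b +468.75ms=3/4b
13) 5625.0ms=9b +937.5ms=3/2b
14) 6562.5ms=21/2b +937.5ms=3/2b
Σ=12b of 12 (96bpm 3/8) — PASS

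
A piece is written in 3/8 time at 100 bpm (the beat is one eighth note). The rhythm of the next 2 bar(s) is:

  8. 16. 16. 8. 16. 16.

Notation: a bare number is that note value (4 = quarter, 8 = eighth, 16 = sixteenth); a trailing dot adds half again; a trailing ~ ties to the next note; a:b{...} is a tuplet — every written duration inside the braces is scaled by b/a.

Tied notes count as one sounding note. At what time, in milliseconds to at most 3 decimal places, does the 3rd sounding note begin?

1. 0.0ms @ 0 + 900.0ms (3/2)
2. 900.0ms @ 3/2 + 450.0ms (3/4)
3. 1350.0ms @ 9/4 + 450.0ms (3/4)
4. 1800.0ms @ 3 + 900.0ms (3/2)
5. 2700.0ms @ 9/2 + 450.0ms (3/4)
6. 3150.0ms @ 21/4 + 450.0ms (3/4)

note 3 onset = 9/4b = 1350.0ms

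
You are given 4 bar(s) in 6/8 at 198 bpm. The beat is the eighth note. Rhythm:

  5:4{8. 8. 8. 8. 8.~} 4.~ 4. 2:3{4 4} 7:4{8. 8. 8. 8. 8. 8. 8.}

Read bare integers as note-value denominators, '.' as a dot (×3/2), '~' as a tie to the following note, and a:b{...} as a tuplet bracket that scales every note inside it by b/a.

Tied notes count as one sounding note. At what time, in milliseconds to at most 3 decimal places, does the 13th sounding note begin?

note 13 onset = 156/7b = 6753.247ms

1. 0.0ms @ 0 + 363.636ms (6/5)
2. 363.636ms @ 6/5 + 363.636ms (6/5)
3. 727.273ms @ 12/5 + 363.636ms (6/5)
4. 1090.909ms @ 18/5 + 363.636ms (6/5)
5. 1454.545ms @ 24/5 + 2181.818ms (36/5)
6. 3636.364ms @ 12 + 909.091ms (3)
7. 4545.455ms @ 15 + 909.091ms (3)
8. 5454.545ms @ 18 + 259.74ms (6/7)
9. 5714.286ms @ 132/7 + 259.74ms (6/7)
10. 5974.026ms @ 138/7 + 259.74ms (6/7)
11. 6233.766ms @ 144/7 + 259.74ms (6/7)
12. 6493.506ms @ 150/7 + 259.74ms (6/7)
13. 6753.247ms @ 156/7 + 259.74ms (6/7)
14. 7012.987ms @ 162/7 + 259.74ms (6/7)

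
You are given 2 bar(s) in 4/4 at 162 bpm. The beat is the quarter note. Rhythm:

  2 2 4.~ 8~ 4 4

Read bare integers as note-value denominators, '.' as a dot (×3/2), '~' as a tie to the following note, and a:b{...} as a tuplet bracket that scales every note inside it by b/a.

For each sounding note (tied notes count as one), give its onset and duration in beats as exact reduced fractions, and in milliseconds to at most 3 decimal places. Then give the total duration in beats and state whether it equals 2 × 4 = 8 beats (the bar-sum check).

1) 0.0ms=0b +740.741ms=2b
2) 740.741ms=2b +740.741ms=2b
3) 1481.481ms=4b +1111.111ms=3b
4) 2592.593ms=7b +370.37ms=1b
Σ=8b of 8 (162bpm 4/4) — PASS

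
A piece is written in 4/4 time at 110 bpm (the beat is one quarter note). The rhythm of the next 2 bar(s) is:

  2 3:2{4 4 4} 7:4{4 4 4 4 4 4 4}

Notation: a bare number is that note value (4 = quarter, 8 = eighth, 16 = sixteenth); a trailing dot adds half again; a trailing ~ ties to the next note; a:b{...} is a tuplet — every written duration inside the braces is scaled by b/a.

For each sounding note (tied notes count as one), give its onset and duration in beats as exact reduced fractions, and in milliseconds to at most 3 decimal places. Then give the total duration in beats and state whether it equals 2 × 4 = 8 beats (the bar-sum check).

1) 0.0ms=0b +1090.909ms=2b
2) 1090.909ms=2b +363.636ms=2/3b
3) 1454.545ms=8/3b +363.636ms=2/3b
4) 1818.182ms=10/3b +363.636ms=2/3b
5) 2181.818ms=4b +311.688ms=4/7b
6) 2493.506ms=32/7b +311.688ms=4/7b
7) 2805.195ms=36/7b +311.688ms=4/7b
8) 3116.883ms=40/7b +311.688ms=4/7b
9) 3428.571ms=44/7b +311.688ms=4/7b
10) 3740.26ms=48/7b +311.688ms=4/7b
11) 4051.948ms=52/7b +311.688ms=4/7b
Σ=8b of 8 (110bpm 4/4) — PASS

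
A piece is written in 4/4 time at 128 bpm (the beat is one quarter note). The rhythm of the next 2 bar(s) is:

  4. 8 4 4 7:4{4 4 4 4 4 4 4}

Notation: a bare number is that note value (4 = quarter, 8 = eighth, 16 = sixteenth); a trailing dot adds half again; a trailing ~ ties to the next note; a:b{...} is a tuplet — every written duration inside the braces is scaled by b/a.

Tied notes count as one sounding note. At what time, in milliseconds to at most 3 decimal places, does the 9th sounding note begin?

note 9 onset = 44/7b = 2946.429ms

1. 0.0ms @ 0 + 703.125ms (3/2)
2. 703.125ms @ 3/2 + 234.375ms (1/2)
3. 937.5ms @ 2 + 468.75ms (1)
4. 1406.25ms @ 3 + 468.75ms (1)
5. 1875.0ms @ 4 + 267.857ms (4/7)
6. 2142.857ms @ 32/7 + 267.857ms (4/7)
7. 2410.714ms @ 36/7 + 267.857ms (4/7)
8. 2678.571ms @ 40/7 + 267.857ms (4/7)
9. 2946.429ms @ 44/7 + 267.857ms (4/7)
10. 3214.286ms @ 48/7 + 267.857ms (4/7)
11. 3482.143ms @ 52/7 + 267.857ms (4/7)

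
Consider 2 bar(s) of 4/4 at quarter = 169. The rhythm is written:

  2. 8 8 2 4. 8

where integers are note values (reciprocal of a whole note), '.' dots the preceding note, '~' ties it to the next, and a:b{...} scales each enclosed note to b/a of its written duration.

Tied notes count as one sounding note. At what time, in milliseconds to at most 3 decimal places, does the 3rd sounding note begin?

note 3 onset = 7/2b = 1242.604ms

1. 0.0ms @ 0 + 1065.089ms (3)
2. 1065.089ms @ 3 + 177.515ms (1/2)
3. 1242.604ms @ 7/2 + 177.515ms (1/2)
4. 1420.118ms @ 4 + 710.059ms (2)
5. 2130.178ms @ 6 + 532.544ms (3/2)
6. 2662.722ms @ 15/2 + 177.515ms (1/2)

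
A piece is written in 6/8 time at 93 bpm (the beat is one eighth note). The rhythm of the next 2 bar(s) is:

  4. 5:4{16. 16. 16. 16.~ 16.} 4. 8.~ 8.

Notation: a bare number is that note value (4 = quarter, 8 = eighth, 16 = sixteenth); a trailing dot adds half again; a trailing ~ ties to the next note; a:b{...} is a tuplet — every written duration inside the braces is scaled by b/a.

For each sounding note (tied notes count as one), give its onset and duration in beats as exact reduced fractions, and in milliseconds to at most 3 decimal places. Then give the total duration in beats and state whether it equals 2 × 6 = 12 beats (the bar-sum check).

1) 0.0ms=0b +1935.484ms=3b
2) 1935.484ms=3b +387.097ms=3/5b
3) 2322.581ms=18/5b +387.097ms=3/5b
4) 2709.677ms=21/5b +387.097ms=3/5b
5) 3096.774ms=24/5b +774.194ms=6/5b
6) 3870.968ms=6b +1935.484ms=3b
7) 5806.452ms=9b +1935.484ms=3b
Σ=12b of 12 (93bpm 6/8) — PASS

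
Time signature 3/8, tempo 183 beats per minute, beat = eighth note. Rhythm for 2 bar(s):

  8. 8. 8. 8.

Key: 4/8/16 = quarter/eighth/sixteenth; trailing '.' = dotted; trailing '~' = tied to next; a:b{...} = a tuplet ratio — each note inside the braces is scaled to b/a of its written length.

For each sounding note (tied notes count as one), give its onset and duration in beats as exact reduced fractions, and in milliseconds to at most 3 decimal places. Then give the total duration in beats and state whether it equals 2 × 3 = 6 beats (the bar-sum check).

1) 0.0ms=0b +491.803ms=3/2b
2) 491.803ms=3/2b +491.803ms=3/2b
3) 983.607ms=3b +491.803ms=3/2b
4) 1475.41ms=9/2b +491.803ms=3/2b
Σ=6b of 6 (183bpm 3/8) — PASS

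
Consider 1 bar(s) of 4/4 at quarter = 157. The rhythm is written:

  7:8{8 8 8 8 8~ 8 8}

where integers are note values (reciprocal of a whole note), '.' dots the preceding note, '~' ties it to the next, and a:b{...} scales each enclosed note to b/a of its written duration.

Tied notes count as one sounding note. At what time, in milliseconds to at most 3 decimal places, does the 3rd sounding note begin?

note 3 onset = 8/7b = 436.761ms

1. 0.0ms @ 0 + 218.38ms (4/7)
2. 218.38ms @ 4/7 + 218.38ms (4/7)
3. 436.761ms @ 8/7 + 218.38ms (4/7)
4. 655.141ms @ 12/7 + 218.38ms (4/7)
5. 873.521ms @ 16/7 + 436.761ms (8/7)
6. 1310.282ms @ 24/7 + 218.38ms (4/7)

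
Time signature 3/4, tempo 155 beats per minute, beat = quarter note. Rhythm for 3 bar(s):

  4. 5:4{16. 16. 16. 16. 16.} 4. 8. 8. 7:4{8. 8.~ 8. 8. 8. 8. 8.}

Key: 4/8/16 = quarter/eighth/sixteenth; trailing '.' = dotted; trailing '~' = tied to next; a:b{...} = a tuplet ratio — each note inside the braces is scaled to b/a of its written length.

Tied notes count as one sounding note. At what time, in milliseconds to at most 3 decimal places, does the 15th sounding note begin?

note 15 onset = 60/7b = 3317.972ms

1. 0.0ms @ 0 + 580.645ms (3/2)
2. 580.645ms @ 3/2 + 116.129ms (3/10)
3. 696.774ms @ 9/5 + 116.129ms (3/10)
4. 812.903ms @ 21/10 + 116.129ms (3/10)
5. 929.032ms @ 12/5 + 116.129ms (3/10)
6. 1045.161ms @ 27/10 + 116.129ms (3/10)
7. 1161.29ms @ 3 + 580.645ms (3/2)
8. 1741.935ms @ 9/2 + 290.323ms (3/4)
9. 2032.258ms @ 21/4 + 290.323ms (3/4)
10. 2322.581ms @ 6 + 165.899ms (3/7)
11. 2488.479ms @ 45/7 + 331.797ms (6/7)
12. 2820.276ms @ 51/7 + 165.899ms (3/7)
13. 2986.175ms @ 54/7 + 165.899ms (3/7)
14. 3152.074ms @ 57/7 + 165.899ms (3/7)
15. 3317.972ms @ 60/7 + 165.899ms (3/7)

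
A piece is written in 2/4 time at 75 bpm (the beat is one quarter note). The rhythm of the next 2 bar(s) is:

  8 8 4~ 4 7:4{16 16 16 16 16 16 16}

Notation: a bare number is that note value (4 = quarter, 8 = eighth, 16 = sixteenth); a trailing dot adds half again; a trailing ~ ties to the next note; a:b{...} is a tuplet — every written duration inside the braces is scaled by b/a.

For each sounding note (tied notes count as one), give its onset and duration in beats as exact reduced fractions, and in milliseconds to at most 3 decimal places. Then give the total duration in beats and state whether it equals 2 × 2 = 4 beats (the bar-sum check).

1) 0.0ms=0b +400.0ms=1/2b
2) 400.0ms=1/2b +400.0ms=1/2b
3) 800.0ms=1b +1600.0ms=2b
4) 2400.0ms=3b +114.286ms=1/7b
5) 2514.286ms=22/7b +114.286ms=1/7b
6) 2628.571ms=23/7b +114.286ms=1/7b
7) 2742.857ms=24/7b +114.286ms=1/7b
8) 2857.143ms=25/7b +114.286ms=1/7b
9) 2971.429ms=26/7b +114.286ms=1/7b
10) 3085.714ms=27/7b +114.286ms=1/7b
Σ=4b of 4 (75bpm 2/4) — PASS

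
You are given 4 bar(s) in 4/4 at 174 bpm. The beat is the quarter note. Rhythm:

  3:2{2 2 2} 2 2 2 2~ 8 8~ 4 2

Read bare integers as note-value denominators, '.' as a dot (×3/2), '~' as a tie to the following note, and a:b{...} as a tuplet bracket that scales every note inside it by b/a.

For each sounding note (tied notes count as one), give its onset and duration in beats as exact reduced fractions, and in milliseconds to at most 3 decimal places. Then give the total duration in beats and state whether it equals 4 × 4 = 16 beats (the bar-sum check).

1) 0.0ms=0b +459.77ms=4/3b
2) 459.77ms=4/3b +459.77ms=4/3b
3) 919.54ms=8/3b +459.77ms=4/3b
4) 1379.31ms=4b +689.655ms=2b
5) 2068.966ms=6b +689.655ms=2b
6) 2758.621ms=8b +689.655ms=2b
7) 3448.276ms=10b +862.069ms=5/2b
8) 4310.345ms=25/2b +517.241ms=3/2b
9) 4827.586ms=14b +689.655ms=2b
Σ=16b of 16 (174bpm 4/4) — PASS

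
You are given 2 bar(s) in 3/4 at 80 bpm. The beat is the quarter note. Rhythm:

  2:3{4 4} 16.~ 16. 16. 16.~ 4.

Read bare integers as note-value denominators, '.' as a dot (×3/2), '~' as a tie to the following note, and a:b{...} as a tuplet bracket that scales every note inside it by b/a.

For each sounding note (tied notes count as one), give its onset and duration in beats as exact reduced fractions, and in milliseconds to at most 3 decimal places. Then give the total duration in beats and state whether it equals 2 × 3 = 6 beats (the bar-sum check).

1) 0.0ms=0b +1125.0ms=3/2b
2) 1125.0ms=3/2b +1125.0ms=3/2b
3) 2250.0ms=3b +562.5ms=3/4b
4) 2812.5ms=15/4b +281.25ms=3/8b
5) 3093.75ms=33/8b +1406.25ms=15/8b
Σ=6b of 6 (80bpm 3/4) — PASS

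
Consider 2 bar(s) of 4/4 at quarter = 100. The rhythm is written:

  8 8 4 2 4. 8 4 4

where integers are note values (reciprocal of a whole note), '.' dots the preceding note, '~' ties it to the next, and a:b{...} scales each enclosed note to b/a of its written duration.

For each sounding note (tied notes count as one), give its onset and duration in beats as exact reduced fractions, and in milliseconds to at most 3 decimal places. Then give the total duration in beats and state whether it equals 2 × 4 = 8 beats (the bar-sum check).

1) 0.0ms=0b +300.0ms=1/2b
2) 300.0ms=1/2b +300.0ms=1/2b
3) 600.0ms=1b +600.0ms=1b
4) 1200.0ms=2b +1200.0ms=2b
5) 2400.0ms=4b +900.0ms=3/2b
6) 3300.0ms=11/2b +300.0ms=1/2b
7) 3600.0ms=6b +600.0ms=1b
8) 4200.0ms=7b +600.0ms=1b
Σ=8b of 8 (100bpm 4/4) — PASS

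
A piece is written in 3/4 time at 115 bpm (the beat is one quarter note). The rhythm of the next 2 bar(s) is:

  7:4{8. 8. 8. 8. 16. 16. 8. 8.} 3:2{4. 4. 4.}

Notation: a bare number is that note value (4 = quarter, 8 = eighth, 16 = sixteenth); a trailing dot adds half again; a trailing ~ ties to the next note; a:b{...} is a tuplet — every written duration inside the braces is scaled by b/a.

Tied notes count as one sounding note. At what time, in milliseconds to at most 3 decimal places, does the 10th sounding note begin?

note 10 onset = 4b = 2086.957ms

1. 0.0ms @ 0 + 223.602ms (3/7)
2. 223.602ms @ 3/7 + 223.602ms (3/7)
3. 447.205ms @ 6/7 + 223.602ms (3/7)
4. 670.807ms @ 9/7 + 223.602ms (3/7)
5. 894.41ms @ 12/7 + 111.801ms (3/14)
6. 1006.211ms @ 27/14 + 111.801ms (3/14)
7. 1118.012ms @ 15/7 + 223.602ms (3/7)
8. 1341.615ms @ 18/7 + 223.602ms (3/7)
9. 1565.217ms @ 3 + 521.739ms (1)
10. 2086.957ms @ 4 + 521.739ms (1)
11. 2608.696ms @ 5 + 521.739ms (1)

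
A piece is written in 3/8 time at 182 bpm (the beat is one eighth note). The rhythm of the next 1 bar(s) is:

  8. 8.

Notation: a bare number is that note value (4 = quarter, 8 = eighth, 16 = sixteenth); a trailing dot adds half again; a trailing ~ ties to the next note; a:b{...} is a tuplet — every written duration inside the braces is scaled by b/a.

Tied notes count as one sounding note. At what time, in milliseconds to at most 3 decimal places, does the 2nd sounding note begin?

1. 0.0ms @ 0 + 494.505ms (3/2)
2. 494.505ms @ 3/2 + 494.505ms (3/2)

note 2 onset = 3/2b = 494.505ms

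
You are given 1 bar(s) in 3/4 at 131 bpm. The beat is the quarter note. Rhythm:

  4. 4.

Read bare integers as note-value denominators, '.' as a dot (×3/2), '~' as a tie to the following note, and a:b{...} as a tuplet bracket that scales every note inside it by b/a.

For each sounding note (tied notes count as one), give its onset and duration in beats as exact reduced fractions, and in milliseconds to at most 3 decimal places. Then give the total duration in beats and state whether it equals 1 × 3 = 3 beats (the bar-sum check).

1) 0.0ms=0b +687.023ms=3/2b
2) 687.023ms=3/2b +687.023ms=3/2b
Σ=3b of 3 (131bpm 3/4) — PASS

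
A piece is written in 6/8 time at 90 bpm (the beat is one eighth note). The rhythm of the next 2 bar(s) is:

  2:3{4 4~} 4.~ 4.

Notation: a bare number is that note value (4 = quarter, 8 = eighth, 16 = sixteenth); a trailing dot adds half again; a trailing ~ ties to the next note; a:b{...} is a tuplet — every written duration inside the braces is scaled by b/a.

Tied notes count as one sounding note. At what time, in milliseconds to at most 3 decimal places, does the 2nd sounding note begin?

note 2 onset = 3b = 2000.0ms

1. 0.0ms @ 0 + 2000.0ms (3)
2. 2000.0ms @ 3 + 6000.0ms (9)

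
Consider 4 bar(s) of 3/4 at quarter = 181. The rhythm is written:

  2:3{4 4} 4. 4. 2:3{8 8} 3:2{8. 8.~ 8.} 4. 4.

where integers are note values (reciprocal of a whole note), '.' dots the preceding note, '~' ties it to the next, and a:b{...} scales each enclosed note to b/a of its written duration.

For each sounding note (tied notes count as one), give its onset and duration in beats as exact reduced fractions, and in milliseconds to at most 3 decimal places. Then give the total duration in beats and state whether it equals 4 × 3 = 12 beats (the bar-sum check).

1) 0.0ms=0b +497.238ms=3/2b
2) 497.238ms=3/2b +497.238ms=3/2b
3) 994.475ms=3b +497.238ms=3/2b
4) 1491.713ms=9/2b +497.238ms=3/2b
5) 1988.95ms=6b +248.619ms=3/4b
6) 2237.569ms=27/4b +248.619ms=3/4b
7) 2486.188ms=15/2b +165.746ms=1/2b
8) 2651.934ms=8b +331.492ms=1b
9) 2983.425ms=9b +497.238ms=3/2b
10) 3480.663ms=21/2b +497.238ms=3/2b
Σ=12b of 12 (181bpm 3/4) — PASS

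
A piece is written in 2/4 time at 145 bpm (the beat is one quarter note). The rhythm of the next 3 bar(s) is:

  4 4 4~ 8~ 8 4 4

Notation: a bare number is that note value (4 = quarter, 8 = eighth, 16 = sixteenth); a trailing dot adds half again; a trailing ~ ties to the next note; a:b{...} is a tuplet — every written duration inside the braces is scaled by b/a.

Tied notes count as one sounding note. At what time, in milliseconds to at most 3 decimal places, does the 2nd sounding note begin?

1. 0.0ms @ 0 + 413.793ms (1)
2. 413.793ms @ 1 + 413.793ms (1)
3. 827.586ms @ 2 + 827.586ms (2)
4. 1655.172ms @ 4 + 413.793ms (1)
5. 2068.966ms @ 5 + 413.793ms (1)

note 2 onset = 1b = 413.793ms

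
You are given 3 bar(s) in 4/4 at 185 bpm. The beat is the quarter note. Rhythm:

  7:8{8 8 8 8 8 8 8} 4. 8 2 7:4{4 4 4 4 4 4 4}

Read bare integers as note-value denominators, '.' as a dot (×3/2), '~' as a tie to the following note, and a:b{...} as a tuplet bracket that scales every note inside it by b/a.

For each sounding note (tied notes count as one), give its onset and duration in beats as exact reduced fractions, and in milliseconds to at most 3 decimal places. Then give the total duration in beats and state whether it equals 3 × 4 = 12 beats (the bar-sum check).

1) 0.0ms=0b +185.328ms=4/7b
2) 185.328ms=4/7b +185.328ms=4/7b
3) 370.656ms=8/7b +185.328ms=4/7b
4) 555.985ms=12/7b +185.328ms=4/7b
5) 741.313ms=16/7b +185.328ms=4/7b
6) 926.641ms=20/7b +185.328ms=4/7b
7) 1111.969ms=24/7b +185.328ms=4/7b
8) 1297.297ms=4b +486.486ms=3/2b
9) 1783.784ms=11/2b +162.162ms=1/2b
10) 1945.946ms=6b +648.649ms=2b
11) 2594.595ms=8b +185.328ms=4/7b
12) 2779.923ms=60/7b +185.328ms=4/7b
13) 2965.251ms=64/7b +185.328ms=4/7b
14) 3150.579ms=68/7b +185.328ms=4/7b
15) 3335.907ms=72/7b +185.328ms=4/7b
16) 3521.236ms=76/7b +185.328ms=4/7b
17) 3706.564ms=80/7b +185.328ms=4/7b
Σ=12b of 12 (185bpm 4/4) — PASS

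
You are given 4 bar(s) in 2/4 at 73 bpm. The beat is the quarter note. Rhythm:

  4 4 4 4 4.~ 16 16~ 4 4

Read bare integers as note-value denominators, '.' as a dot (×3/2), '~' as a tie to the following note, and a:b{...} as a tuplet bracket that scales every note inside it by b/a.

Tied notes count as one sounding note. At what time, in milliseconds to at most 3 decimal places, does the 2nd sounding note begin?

note 2 onset = 1b = 821.918ms

1. 0.0ms @ 0 + 821.918ms (1)
2. 821.918ms @ 1 + 821.918ms (1)
3. 1643.836ms @ 2 + 821.918ms (1)
4. 2465.753ms @ 3 + 821.918ms (1)
5. 3287.671ms @ 4 + 1438.356ms (7/4)
6. 4726.027ms @ 23/4 + 1027.397ms (5/4)
7. 5753.425ms @ 7 + 821.918ms (1)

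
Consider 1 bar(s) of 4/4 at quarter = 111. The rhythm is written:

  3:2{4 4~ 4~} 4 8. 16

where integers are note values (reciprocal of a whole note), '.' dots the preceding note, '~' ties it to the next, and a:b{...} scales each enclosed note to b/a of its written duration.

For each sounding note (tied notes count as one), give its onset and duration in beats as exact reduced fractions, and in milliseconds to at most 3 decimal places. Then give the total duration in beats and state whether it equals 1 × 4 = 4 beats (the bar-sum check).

1) 0.0ms=0b +360.36ms=2/3b
2) 360.36ms=2/3b +1261.261ms=7/3b
3) 1621.622ms=3b +405.405ms=3/4b
4) 2027.027ms=15/4b +135.135ms=1/4b
Σ=4b of 4 (111bpm 4/4) — PASS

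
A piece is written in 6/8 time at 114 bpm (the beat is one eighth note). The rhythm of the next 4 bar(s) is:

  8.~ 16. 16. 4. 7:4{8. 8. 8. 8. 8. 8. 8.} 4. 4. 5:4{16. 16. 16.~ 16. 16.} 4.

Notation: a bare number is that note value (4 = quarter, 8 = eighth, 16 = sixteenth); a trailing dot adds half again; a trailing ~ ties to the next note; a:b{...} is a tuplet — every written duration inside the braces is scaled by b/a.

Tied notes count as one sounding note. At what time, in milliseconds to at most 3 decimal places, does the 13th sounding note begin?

note 13 onset = 18b = 9473.684ms

1. 0.0ms @ 0 + 1184.211ms (9/4)
2. 1184.211ms @ 9/4 + 394.737ms (3/4)
3. 1578.947ms @ 3 + 1578.947ms (3)
4. 3157.895ms @ 6 + 451.128ms (6/7)
5. 3609.023ms @ 48/7 + 451.128ms (6/7)
6. 4060.15ms @ 54/7 + 451.128ms (6/7)
7. 4511.278ms @ 60/7 + 451.128ms (6/7)
8. 4962.406ms @ 66/7 + 451.128ms (6/7)
9. 5413.534ms @ 72/7 + 451.128ms (6/7)
10. 5864.662ms @ 78/7 + 451.128ms (6/7)
11. 6315.789ms @ 12 + 1578.947ms (3)
12. 7894.737ms @ 15 + 1578.947ms (3)
13. 9473.684ms @ 18 + 315.789ms (3/5)
14. 9789.474ms @ 93/5 + 315.789ms (3/5)
15. 10105.263ms @ 96/5 + 631.579ms (6/5)
16. 10736.842ms @ 102/5 + 315.789ms (3/5)
17. 11052.632ms @ 21 + 1578.947ms (3)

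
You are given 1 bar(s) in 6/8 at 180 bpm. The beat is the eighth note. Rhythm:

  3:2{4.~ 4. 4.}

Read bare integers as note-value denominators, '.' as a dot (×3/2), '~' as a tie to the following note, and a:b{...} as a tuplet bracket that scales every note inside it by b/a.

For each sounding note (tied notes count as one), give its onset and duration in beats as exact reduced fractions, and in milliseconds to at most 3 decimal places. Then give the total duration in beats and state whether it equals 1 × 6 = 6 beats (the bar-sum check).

1) 0.0ms=0b +1333.333ms=4b
2) 1333.333ms=4b +666.667ms=2b
Σ=6b of 6 (180bpm 6/8) — PASS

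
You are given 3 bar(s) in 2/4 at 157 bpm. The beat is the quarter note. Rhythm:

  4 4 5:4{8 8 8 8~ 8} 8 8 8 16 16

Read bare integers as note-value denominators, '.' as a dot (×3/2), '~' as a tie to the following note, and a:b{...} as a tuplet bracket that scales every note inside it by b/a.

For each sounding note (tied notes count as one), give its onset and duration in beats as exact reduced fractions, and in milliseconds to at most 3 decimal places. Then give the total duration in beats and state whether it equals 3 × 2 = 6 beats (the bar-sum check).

1) 0.0ms=0b +382.166ms=1b
2) 382.166ms=1b +382.166ms=1b
3) 764.331ms=2b +152.866ms=2/5b
4) 917.197ms=12/5b +152.866ms=2/5b
5) 1070.064ms=14/5b +152.866ms=2/5b
6) 1222.93ms=16/5b +305.732ms=4/5b
7) 1528.662ms=4b +191.083ms=1/2b
8) 1719.745ms=9/2b +191.083ms=1/2b
9) 1910.828ms=5b +191.083ms=1/2b
10) 2101.911ms=11/2b +95.541ms=1/4b
11) 2197.452ms=23/4b +95.541ms=1/4b
Σ=6b of 6 (157bpm 2/4) — PASS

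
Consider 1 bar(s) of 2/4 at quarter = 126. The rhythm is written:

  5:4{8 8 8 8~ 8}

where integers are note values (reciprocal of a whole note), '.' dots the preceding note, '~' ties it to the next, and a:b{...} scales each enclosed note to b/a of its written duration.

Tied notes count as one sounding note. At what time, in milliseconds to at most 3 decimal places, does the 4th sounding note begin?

1. 0.0ms @ 0 + 190.476ms (2/5)
2. 190.476ms @ 2/5 + 190.476ms (2/5)
3. 380.952ms @ 4/5 + 190.476ms (2/5)
4. 571.429ms @ 6/5 + 380.952ms (4/5)

note 4 onset = 6/5b = 571.429ms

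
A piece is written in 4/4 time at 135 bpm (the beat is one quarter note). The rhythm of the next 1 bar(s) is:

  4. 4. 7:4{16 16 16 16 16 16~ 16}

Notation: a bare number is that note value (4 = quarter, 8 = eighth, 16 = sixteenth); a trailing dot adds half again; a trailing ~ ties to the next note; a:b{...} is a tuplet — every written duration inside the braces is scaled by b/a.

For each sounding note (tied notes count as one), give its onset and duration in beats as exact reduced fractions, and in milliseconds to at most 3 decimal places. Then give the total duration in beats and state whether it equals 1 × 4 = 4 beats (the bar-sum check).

1) 0.0ms=0b +666.667ms=3/2b
2) 666.667ms=3/2b +666.667ms=3/2b
3) 1333.333ms=3b +63.492ms=1/7b
4) 1396.825ms=22/7b +63.492ms=1/7b
5) 1460.317ms=23/7b +63.492ms=1/7b
6) 1523.81ms=24/7b +63.492ms=1/7b
7) 1587.302ms=25/7b +63.492ms=1/7b
8) 1650.794ms=26/7b +126.984ms=2/7b
Σ=4b of 4 (135bpm 4/4) — PASS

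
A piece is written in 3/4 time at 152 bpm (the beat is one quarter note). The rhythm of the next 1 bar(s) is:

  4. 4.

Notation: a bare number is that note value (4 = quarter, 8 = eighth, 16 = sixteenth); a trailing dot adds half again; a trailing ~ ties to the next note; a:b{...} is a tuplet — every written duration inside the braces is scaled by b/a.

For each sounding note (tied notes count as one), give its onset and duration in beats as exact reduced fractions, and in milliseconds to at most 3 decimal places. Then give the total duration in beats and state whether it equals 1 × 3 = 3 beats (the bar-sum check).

1) 0.0ms=0b +592.105ms=3/2b
2) 592.105ms=3/2b +592.105ms=3/2b
Σ=3b of 3 (152bpm 3/4) — PASS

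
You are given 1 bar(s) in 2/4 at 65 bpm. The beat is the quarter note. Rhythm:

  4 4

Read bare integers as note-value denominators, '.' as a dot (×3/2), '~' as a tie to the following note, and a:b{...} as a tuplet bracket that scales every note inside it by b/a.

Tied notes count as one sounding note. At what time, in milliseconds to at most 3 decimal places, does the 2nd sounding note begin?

1. 0.0ms @ 0 + 923.077ms (1)
2. 923.077ms @ 1 + 923.077ms (1)

note 2 onset = 1b = 923.077ms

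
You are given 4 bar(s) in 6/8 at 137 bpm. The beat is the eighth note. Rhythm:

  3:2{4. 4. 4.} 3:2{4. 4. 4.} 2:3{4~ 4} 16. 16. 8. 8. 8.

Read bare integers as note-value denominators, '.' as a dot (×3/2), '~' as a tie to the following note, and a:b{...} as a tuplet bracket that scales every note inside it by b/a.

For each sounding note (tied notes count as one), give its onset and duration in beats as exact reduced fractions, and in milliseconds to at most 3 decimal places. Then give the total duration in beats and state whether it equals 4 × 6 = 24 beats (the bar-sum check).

1) 0.0ms=0b +875.912ms=2b
2) 875.912ms=2b +875.912ms=2b
3) 1751.825ms=4b +875.912ms=2b
4) 2627.737ms=6b +875.912ms=2b
5) 3503.65ms=8b +875.912ms=2b
6) 4379.562ms=10b +875.912ms=2b
7) 5255.474ms=12b +2627.737ms=6b
8) 7883.212ms=18b +328.467ms=3/4b
9) 8211.679ms=75/4b +328.467ms=3/4b
10) 8540.146ms=39/2b +656.934ms=3/2b
11) 9197.08ms=21b +656.934ms=3/2b
12) 9854.015ms=45/2b +656.934ms=3/2b
Σ=24b of 24 (137bpm 6/8) — PASS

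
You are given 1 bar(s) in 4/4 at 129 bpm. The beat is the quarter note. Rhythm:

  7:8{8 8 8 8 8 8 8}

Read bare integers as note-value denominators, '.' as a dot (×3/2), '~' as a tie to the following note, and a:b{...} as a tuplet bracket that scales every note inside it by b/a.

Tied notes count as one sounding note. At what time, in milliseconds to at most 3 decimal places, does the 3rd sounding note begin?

1. 0.0ms @ 0 + 265.781ms (4/7)
2. 265.781ms @ 4/7 + 265.781ms (4/7)
3. 531.561ms @ 8/7 + 265.781ms (4/7)
4. 797.342ms @ 12/7 + 265.781ms (4/7)
5. 1063.123ms @ 16/7 + 265.781ms (4/7)
6. 1328.904ms @ 20/7 + 265.781ms (4/7)
7. 1594.684ms @ 24/7 + 265.781ms (4/7)

note 3 onset = 8/7b = 531.561ms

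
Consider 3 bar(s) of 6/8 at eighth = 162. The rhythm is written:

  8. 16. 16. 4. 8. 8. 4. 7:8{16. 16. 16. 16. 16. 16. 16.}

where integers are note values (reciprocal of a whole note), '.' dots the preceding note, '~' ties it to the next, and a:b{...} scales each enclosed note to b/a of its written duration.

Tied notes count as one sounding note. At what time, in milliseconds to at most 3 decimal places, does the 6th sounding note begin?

1. 0.0ms @ 0 + 555.556ms (3/2)
2. 555.556ms @ 3/2 + 277.778ms (3/4)
3. 833.333ms @ 9/4 + 277.778ms (3/4)
4. 1111.111ms @ 3 + 1111.111ms (3)
5. 2222.222ms @ 6 + 555.556ms (3/2)
6. 2777.778ms @ 15/2 + 555.556ms (3/2)
7. 3333.333ms @ 9 + 1111.111ms (3)
8. 4444.444ms @ 12 + 317.46ms (6/7)
9. 4761.905ms @ 90/7 + 317.46ms (6/7)
10. 5079.365ms @ 96/7 + 317.46ms (6/7)
11. 5396.825ms @ 102/7 + 317.46ms (6/7)
12. 5714.286ms @ 108/7 + 317.46ms (6/7)
13. 6031.746ms @ 114/7 + 317.46ms (6/7)
14. 6349.206ms @ 120/7 + 317.46ms (6/7)

note 6 onset = 15/2b = 2777.778ms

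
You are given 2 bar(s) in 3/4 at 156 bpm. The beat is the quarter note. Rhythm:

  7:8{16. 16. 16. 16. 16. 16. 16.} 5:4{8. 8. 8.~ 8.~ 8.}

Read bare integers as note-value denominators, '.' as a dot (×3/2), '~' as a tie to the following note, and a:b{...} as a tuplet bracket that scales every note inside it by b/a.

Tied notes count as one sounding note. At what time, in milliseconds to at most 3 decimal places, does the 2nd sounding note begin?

1. 0.0ms @ 0 + 164.835ms (3/7)
2. 164.835ms @ 3/7 + 164.835ms (3/7)
3. 329.67ms @ 6/7 + 164.835ms (3/7)
4. 494.505ms @ 9/7 + 164.835ms (3/7)
5. 659.341ms @ 12/7 + 164.835ms (3/7)
6. 824.176ms @ 15/7 + 164.835ms (3/7)
7. 989.011ms @ 18/7 + 164.835ms (3/7)
8. 1153.846ms @ 3 + 230.769ms (3/5)
9. 1384.615ms @ 18/5 + 230.769ms (3/5)
10. 1615.385ms @ 21/5 + 692.308ms (9/5)

note 2 onset = 3/7b = 164.835ms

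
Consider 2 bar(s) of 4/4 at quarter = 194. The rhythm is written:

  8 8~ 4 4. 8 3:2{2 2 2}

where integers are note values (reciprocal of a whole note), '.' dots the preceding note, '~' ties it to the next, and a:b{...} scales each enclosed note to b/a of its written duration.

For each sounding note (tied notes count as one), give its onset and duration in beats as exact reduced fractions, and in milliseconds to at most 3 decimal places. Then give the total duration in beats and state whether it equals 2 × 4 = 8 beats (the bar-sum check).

1) 0.0ms=0b +154.639ms=1/2b
2) 154.639ms=1/2b +463.918ms=3/2b
3) 618.557ms=2b +463.918ms=3/2b
4) 1082.474ms=7/2b +154.639ms=1/2b
5) 1237.113ms=4b +412.371ms=4/3b
6) 1649.485ms=16/3b +412.371ms=4/3b
7) 2061.856ms=20/3b +412.371ms=4/3b
Σ=8b of 8 (194bpm 4/4) — PASS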